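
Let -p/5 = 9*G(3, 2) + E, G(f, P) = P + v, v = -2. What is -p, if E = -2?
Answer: -10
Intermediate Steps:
G(f, P) = -2 + P (G(f, P) = P - 2 = -2 + P)
p = 10 (p = -5*(9*(-2 + 2) - 2) = -5*(9*0 - 2) = -5*(0 - 2) = -5*(-2) = 10)
-p = -1*10 = -10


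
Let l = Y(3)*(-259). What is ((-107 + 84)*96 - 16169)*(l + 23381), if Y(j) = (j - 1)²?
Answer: -410634065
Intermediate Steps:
Y(j) = (-1 + j)²
l = -1036 (l = (-1 + 3)²*(-259) = 2²*(-259) = 4*(-259) = -1036)
((-107 + 84)*96 - 16169)*(l + 23381) = ((-107 + 84)*96 - 16169)*(-1036 + 23381) = (-23*96 - 16169)*22345 = (-2208 - 16169)*22345 = -18377*22345 = -410634065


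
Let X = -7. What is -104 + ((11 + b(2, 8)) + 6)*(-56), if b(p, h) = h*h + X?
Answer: -4248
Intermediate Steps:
b(p, h) = -7 + h² (b(p, h) = h*h - 7 = h² - 7 = -7 + h²)
-104 + ((11 + b(2, 8)) + 6)*(-56) = -104 + ((11 + (-7 + 8²)) + 6)*(-56) = -104 + ((11 + (-7 + 64)) + 6)*(-56) = -104 + ((11 + 57) + 6)*(-56) = -104 + (68 + 6)*(-56) = -104 + 74*(-56) = -104 - 4144 = -4248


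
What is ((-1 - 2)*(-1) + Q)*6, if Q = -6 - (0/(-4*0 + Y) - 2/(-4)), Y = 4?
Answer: -21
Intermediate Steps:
Q = -13/2 (Q = -6 - (0/(-4*0 + 4) - 2/(-4)) = -6 - (0/(0 + 4) - 2*(-1/4)) = -6 - (0/4 + 1/2) = -6 - (0*(1/4) + 1/2) = -6 - (0 + 1/2) = -6 - 1*1/2 = -6 - 1/2 = -13/2 ≈ -6.5000)
((-1 - 2)*(-1) + Q)*6 = ((-1 - 2)*(-1) - 13/2)*6 = (-3*(-1) - 13/2)*6 = (3 - 13/2)*6 = -7/2*6 = -21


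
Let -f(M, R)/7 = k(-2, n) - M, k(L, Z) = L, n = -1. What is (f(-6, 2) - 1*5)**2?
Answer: 1089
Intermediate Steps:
f(M, R) = 14 + 7*M (f(M, R) = -7*(-2 - M) = 14 + 7*M)
(f(-6, 2) - 1*5)**2 = ((14 + 7*(-6)) - 1*5)**2 = ((14 - 42) - 5)**2 = (-28 - 5)**2 = (-33)**2 = 1089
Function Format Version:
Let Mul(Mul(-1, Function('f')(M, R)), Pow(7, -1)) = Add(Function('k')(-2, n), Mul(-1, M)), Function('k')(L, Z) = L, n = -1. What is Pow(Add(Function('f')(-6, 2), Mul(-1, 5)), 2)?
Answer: 1089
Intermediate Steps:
Function('f')(M, R) = Add(14, Mul(7, M)) (Function('f')(M, R) = Mul(-7, Add(-2, Mul(-1, M))) = Add(14, Mul(7, M)))
Pow(Add(Function('f')(-6, 2), Mul(-1, 5)), 2) = Pow(Add(Add(14, Mul(7, -6)), Mul(-1, 5)), 2) = Pow(Add(Add(14, -42), -5), 2) = Pow(Add(-28, -5), 2) = Pow(-33, 2) = 1089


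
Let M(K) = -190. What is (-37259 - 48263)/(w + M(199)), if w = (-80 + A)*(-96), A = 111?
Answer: 42761/1583 ≈ 27.013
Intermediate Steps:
w = -2976 (w = (-80 + 111)*(-96) = 31*(-96) = -2976)
(-37259 - 48263)/(w + M(199)) = (-37259 - 48263)/(-2976 - 190) = -85522/(-3166) = -85522*(-1/3166) = 42761/1583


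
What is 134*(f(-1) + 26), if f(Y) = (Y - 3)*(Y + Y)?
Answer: 4556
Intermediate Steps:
f(Y) = 2*Y*(-3 + Y) (f(Y) = (-3 + Y)*(2*Y) = 2*Y*(-3 + Y))
134*(f(-1) + 26) = 134*(2*(-1)*(-3 - 1) + 26) = 134*(2*(-1)*(-4) + 26) = 134*(8 + 26) = 134*34 = 4556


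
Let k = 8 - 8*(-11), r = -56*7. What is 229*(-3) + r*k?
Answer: -38319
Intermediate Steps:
r = -392
k = 96 (k = 8 + 88 = 96)
229*(-3) + r*k = 229*(-3) - 392*96 = -687 - 37632 = -38319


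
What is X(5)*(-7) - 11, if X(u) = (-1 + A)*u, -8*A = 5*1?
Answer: 367/8 ≈ 45.875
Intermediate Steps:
A = -5/8 ≈ -0.62500
X(u) = -13*u/8 (X(u) = (-1 - 5/8)*u = -13*u/8)
X(5)*(-7) - 11 = -13/8*5*(-7) - 11 = -65/8*(-7) - 11 = 455/8 - 11 = 367/8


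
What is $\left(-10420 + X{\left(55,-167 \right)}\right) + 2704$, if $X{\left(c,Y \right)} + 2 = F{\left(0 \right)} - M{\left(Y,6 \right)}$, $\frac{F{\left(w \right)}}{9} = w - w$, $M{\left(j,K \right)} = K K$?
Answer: $-7754$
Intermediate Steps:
$M{\left(j,K \right)} = K^{2}$
$F{\left(w \right)} = 0$ ($F{\left(w \right)} = 9 \left(w - w\right) = 9 \cdot 0 = 0$)
$X{\left(c,Y \right)} = -38$ ($X{\left(c,Y \right)} = -2 + \left(0 - 6^{2}\right) = -2 + \left(0 - 36\right) = -2 - 36 = -38$)
$\left(-10420 + X{\left(55,-167 \right)}\right) + 2704 = \left(-10420 - 38\right) + 2704 = -10458 + 2704 = -7754$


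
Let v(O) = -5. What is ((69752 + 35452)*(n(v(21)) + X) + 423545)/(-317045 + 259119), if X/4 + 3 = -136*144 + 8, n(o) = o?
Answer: 8239258939/57926 ≈ 1.4224e+5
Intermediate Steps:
X = -78316 (X = -12 + 4*(-136*144 + 8) = -12 + 4*(-19584 + 8) = -12 + 4*(-19576) = -12 - 78304 = -78316)
((69752 + 35452)*(n(v(21)) + X) + 423545)/(-317045 + 259119) = ((69752 + 35452)*(-5 - 78316) + 423545)/(-317045 + 259119) = (105204*(-78321) + 423545)/(-57926) = (-8239682484 + 423545)*(-1/57926) = -8239258939*(-1/57926) = 8239258939/57926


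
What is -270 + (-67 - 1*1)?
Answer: -338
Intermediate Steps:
-270 + (-67 - 1*1) = -270 + (-67 - 1) = -270 - 68 = -338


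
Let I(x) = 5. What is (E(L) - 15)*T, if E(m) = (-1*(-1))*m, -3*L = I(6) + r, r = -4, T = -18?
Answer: 276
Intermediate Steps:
L = -⅓ (L = -(5 - 4)/3 = -⅓*1 = -⅓ ≈ -0.33333)
E(m) = m (E(m) = 1*m = m)
(E(L) - 15)*T = (-⅓ - 15)*(-18) = -46/3*(-18) = 276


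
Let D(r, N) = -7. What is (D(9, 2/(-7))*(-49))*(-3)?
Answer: -1029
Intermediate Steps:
(D(9, 2/(-7))*(-49))*(-3) = -7*(-49)*(-3) = 343*(-3) = -1029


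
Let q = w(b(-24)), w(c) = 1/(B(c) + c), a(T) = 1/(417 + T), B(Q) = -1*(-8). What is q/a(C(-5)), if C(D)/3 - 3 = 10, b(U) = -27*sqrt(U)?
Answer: 456/2195 + 3078*I*sqrt(6)/2195 ≈ 0.20774 + 3.4349*I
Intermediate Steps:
B(Q) = 8
C(D) = 39 (C(D) = 9 + 3*10 = 9 + 30 = 39)
w(c) = 1/(8 + c)
q = 1/(8 - 54*I*sqrt(6)) ≈ 0.00045558 + 0.0075326*I
q/a(C(-5)) = (1/2195 + 27*I*sqrt(6)/8780)/(1/(417 + 39)) = (1/2195 + 27*I*sqrt(6)/8780)/(1/456) = (1/2195 + 27*I*sqrt(6)/8780)*456 = 456/2195 + 3078*I*sqrt(6)/2195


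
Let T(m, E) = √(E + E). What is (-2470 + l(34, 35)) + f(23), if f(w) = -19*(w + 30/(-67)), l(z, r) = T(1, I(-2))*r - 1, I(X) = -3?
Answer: -194266/67 + 35*I*√6 ≈ -2899.5 + 85.732*I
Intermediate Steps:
T(m, E) = √2*√E (T(m, E) = √(2*E) = √2*√E)
l(z, r) = -1 + I*r*√6 (l(z, r) = (√2*√(-3))*r - 1 = (√2*(I*√3))*r - 1 = (I*√6)*r - 1 = I*r*√6 - 1 = -1 + I*r*√6)
f(w) = 570/67 - 19*w (f(w) = -19*(w + 30*(-1/67)) = -19*(w - 30/67) = -19*(-30/67 + w) = 570/67 - 19*w)
(-2470 + l(34, 35)) + f(23) = (-2470 + (-1 + I*35*√6)) + (570/67 - 19*23) = (-2470 + (-1 + 35*I*√6)) + (570/67 - 437) = (-2471 + 35*I*√6) - 28709/67 = -194266/67 + 35*I*√6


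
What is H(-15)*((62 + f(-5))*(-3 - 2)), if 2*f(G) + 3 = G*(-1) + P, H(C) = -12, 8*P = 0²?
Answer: 3780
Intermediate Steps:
P = 0 (P = (⅛)*0² = (⅛)*0 = 0)
f(G) = -3/2 - G/2 (f(G) = -3/2 + (G*(-1) + 0)/2 = -3/2 + (-G + 0)/2 = -3/2 + (-G)/2 = -3/2 - G/2)
H(-15)*((62 + f(-5))*(-3 - 2)) = -12*(62 + (-3/2 - ½*(-5)))*(-3 - 2) = -12*(62 + (-3/2 + 5/2))*(-5) = -12*(62 + 1)*(-5) = -756*(-5) = -12*(-315) = 3780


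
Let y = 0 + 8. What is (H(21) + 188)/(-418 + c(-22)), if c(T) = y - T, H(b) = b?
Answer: -209/388 ≈ -0.53866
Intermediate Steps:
y = 8
c(T) = 8 - T
(H(21) + 188)/(-418 + c(-22)) = (21 + 188)/(-418 + (8 - 1*(-22))) = 209/(-418 + (8 + 22)) = 209/(-418 + 30) = 209/(-388) = 209*(-1/388) = -209/388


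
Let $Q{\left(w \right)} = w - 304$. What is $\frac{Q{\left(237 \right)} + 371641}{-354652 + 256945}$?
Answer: $- \frac{123858}{32569} \approx -3.8029$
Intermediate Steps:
$Q{\left(w \right)} = -304 + w$ ($Q{\left(w \right)} = w - 304 = -304 + w$)
$\frac{Q{\left(237 \right)} + 371641}{-354652 + 256945} = \frac{\left(-304 + 237\right) + 371641}{-354652 + 256945} = \frac{-67 + 371641}{-97707} = 371574 \left(- \frac{1}{97707}\right) = - \frac{123858}{32569}$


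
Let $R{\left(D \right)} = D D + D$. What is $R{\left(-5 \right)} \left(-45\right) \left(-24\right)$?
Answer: $21600$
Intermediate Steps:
$R{\left(D \right)} = D + D^{2}$ ($R{\left(D \right)} = D^{2} + D = D + D^{2}$)
$R{\left(-5 \right)} \left(-45\right) \left(-24\right) = - 5 \left(1 - 5\right) \left(-45\right) \left(-24\right) = \left(-5\right) \left(-4\right) \left(-45\right) \left(-24\right) = 20 \left(-45\right) \left(-24\right) = \left(-900\right) \left(-24\right) = 21600$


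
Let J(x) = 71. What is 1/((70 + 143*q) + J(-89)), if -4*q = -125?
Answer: 4/18439 ≈ 0.00021693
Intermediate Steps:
q = 125/4 (q = -1/4*(-125) = 125/4 ≈ 31.250)
1/((70 + 143*q) + J(-89)) = 1/((70 + 143*(125/4)) + 71) = 1/((70 + 17875/4) + 71) = 1/(18155/4 + 71) = 1/(18439/4) = 4/18439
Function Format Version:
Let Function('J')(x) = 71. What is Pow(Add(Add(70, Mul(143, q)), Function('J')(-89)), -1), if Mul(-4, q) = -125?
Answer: Rational(4, 18439) ≈ 0.00021693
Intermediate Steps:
q = Rational(125, 4) (q = Mul(Rational(-1, 4), -125) = Rational(125, 4) ≈ 31.250)
Pow(Add(Add(70, Mul(143, q)), Function('J')(-89)), -1) = Pow(Add(Add(70, Mul(143, Rational(125, 4))), 71), -1) = Pow(Add(Add(70, Rational(17875, 4)), 71), -1) = Pow(Add(Rational(18155, 4), 71), -1) = Pow(Rational(18439, 4), -1) = Rational(4, 18439)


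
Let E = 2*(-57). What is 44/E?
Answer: -22/57 ≈ -0.38596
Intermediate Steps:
E = -114
44/E = 44/(-114) = 44*(-1/114) = -22/57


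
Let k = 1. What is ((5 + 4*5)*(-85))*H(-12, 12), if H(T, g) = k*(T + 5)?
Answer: 14875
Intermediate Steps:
H(T, g) = 5 + T (H(T, g) = 1*(T + 5) = 1*(5 + T) = 5 + T)
((5 + 4*5)*(-85))*H(-12, 12) = ((5 + 4*5)*(-85))*(5 - 12) = ((5 + 20)*(-85))*(-7) = (25*(-85))*(-7) = -2125*(-7) = 14875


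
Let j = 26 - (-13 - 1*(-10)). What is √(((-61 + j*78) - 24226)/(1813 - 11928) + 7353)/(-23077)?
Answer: -2*√26039167/2746163 ≈ -0.0037164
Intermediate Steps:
j = 29 (j = 26 - (-13 + 10) = 26 - 1*(-3) = 26 + 3 = 29)
√(((-61 + j*78) - 24226)/(1813 - 11928) + 7353)/(-23077) = √(((-61 + 29*78) - 24226)/(1813 - 11928) + 7353)/(-23077) = √(((-61 + 2262) - 24226)/(-10115) + 7353)*(-1/23077) = √((2201 - 24226)*(-1/10115) + 7353)*(-1/23077) = √(-22025*(-1/10115) + 7353)*(-1/23077) = √(4405/2023 + 7353)*(-1/23077) = √(14879524/2023)*(-1/23077) = (2*√26039167/119)*(-1/23077) = -2*√26039167/2746163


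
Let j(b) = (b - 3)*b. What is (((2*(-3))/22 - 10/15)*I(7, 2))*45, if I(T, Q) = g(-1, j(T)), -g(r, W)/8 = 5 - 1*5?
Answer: 0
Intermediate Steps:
j(b) = b*(-3 + b) (j(b) = (-3 + b)*b = b*(-3 + b))
g(r, W) = 0 (g(r, W) = -8*(5 - 1*5) = -8*(5 - 5) = -8*0 = 0)
I(T, Q) = 0
(((2*(-3))/22 - 10/15)*I(7, 2))*45 = (((2*(-3))/22 - 10/15)*0)*45 = ((-6*1/22 - 10*1/15)*0)*45 = ((-3/11 - ⅔)*0)*45 = -31/33*0*45 = 0*45 = 0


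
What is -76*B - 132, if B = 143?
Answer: -11000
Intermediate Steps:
-76*B - 132 = -76*143 - 132 = -10868 - 132 = -11000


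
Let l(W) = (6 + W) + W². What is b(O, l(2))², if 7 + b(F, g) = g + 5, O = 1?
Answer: 100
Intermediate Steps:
l(W) = 6 + W + W²
b(F, g) = -2 + g (b(F, g) = -7 + (g + 5) = -7 + (5 + g) = -2 + g)
b(O, l(2))² = (-2 + (6 + 2 + 2²))² = (-2 + (6 + 2 + 4))² = (-2 + 12)² = 10² = 100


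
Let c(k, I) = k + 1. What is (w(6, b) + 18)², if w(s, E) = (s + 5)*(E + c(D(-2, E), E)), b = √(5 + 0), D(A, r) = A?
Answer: 654 + 154*√5 ≈ 998.35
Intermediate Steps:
c(k, I) = 1 + k
b = √5 ≈ 2.2361
w(s, E) = (-1 + E)*(5 + s) (w(s, E) = (s + 5)*(E + (1 - 2)) = (5 + s)*(E - 1) = (5 + s)*(-1 + E) = (-1 + E)*(5 + s))
(w(6, b) + 18)² = ((-5 - 1*6 + 5*√5 + √5*6) + 18)² = ((-5 - 6 + 5*√5 + 6*√5) + 18)² = ((-11 + 11*√5) + 18)² = (7 + 11*√5)²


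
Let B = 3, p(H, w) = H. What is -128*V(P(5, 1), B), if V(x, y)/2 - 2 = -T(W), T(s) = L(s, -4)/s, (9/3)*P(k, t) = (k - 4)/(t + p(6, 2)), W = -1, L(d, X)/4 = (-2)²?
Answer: -4608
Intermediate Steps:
L(d, X) = 16 (L(d, X) = 4*(-2)² = 4*4 = 16)
P(k, t) = (-4 + k)/(3*(6 + t)) (P(k, t) = ((k - 4)/(t + 6))/3 = ((-4 + k)/(6 + t))/3 = (-4 + k)/(3*(6 + t)))
T(s) = 16/s
V(x, y) = 36 (V(x, y) = 4 + 2*(-16/(-1)) = 4 + 2*(-16*(-1)) = 4 + 2*(-1*(-16)) = 4 + 2*16 = 4 + 32 = 36)
-128*V(P(5, 1), B) = -128*36 = -4608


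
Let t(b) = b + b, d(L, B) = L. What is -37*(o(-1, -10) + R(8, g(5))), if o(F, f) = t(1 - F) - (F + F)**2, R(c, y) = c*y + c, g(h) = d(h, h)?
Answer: -1776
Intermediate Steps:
g(h) = h
R(c, y) = c + c*y
t(b) = 2*b
o(F, f) = 2 - 4*F**2 - 2*F (o(F, f) = 2*(1 - F) - (F + F)**2 = (2 - 2*F) - (2*F)**2 = (2 - 2*F) - 4*F**2 = 2 - 4*F**2 - 2*F)
-37*(o(-1, -10) + R(8, g(5))) = -37*((2 - 4*(-1)**2 - 2*(-1)) + 8*(1 + 5)) = -37*((2 - 4*1 + 2) + 8*6) = -37*((2 - 4 + 2) + 48) = -37*(0 + 48) = -37*48 = -1776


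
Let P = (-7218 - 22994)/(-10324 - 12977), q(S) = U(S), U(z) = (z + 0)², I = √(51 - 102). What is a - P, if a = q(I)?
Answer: -1218563/23301 ≈ -52.297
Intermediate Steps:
I = I*√51 (I = √(-51) = I*√51 ≈ 7.1414*I)
U(z) = z²
q(S) = S²
P = 30212/23301 (P = -30212/(-23301) = -30212*(-1/23301) = 30212/23301 ≈ 1.2966)
a = -51 (a = (I*√51)² = -51)
a - P = -51 - 1*30212/23301 = -51 - 30212/23301 = -1218563/23301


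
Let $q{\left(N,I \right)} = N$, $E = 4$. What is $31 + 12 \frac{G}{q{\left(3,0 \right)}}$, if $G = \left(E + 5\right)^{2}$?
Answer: $355$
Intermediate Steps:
$G = 81$ ($G = \left(4 + 5\right)^{2} = 9^{2} = 81$)
$31 + 12 \frac{G}{q{\left(3,0 \right)}} = 31 + 12 \cdot \frac{81}{3} = 31 + 12 \cdot 81 \cdot \frac{1}{3} = 31 + 12 \cdot 27 = 31 + 324 = 355$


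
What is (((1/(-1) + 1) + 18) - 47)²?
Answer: 841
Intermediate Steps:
(((1/(-1) + 1) + 18) - 47)² = (((-1 + 1) + 18) - 47)² = ((0 + 18) - 47)² = (18 - 47)² = (-29)² = 841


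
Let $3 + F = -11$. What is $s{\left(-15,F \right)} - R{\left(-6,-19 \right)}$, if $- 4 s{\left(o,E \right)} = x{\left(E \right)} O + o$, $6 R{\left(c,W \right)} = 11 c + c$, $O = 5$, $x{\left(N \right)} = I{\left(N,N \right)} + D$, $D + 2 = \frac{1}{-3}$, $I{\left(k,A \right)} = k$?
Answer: $\frac{217}{6} \approx 36.167$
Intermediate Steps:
$D = - \frac{7}{3}$ ($D = -2 + \frac{1}{-3} = -2 - \frac{1}{3} = - \frac{7}{3} \approx -2.3333$)
$F = -14$ ($F = -3 - 11 = -14$)
$x{\left(N \right)} = - \frac{7}{3} + N$ ($x{\left(N \right)} = N - \frac{7}{3} = - \frac{7}{3} + N$)
$R{\left(c,W \right)} = 2 c$ ($R{\left(c,W \right)} = \frac{11 c + c}{6} = \frac{12 c}{6} = 2 c$)
$s{\left(o,E \right)} = \frac{35}{12} - \frac{5 E}{4} - \frac{o}{4}$ ($s{\left(o,E \right)} = - \frac{\left(- \frac{7}{3} + E\right) 5 + o}{4} = - \frac{\left(- \frac{35}{3} + 5 E\right) + o}{4} = - \frac{- \frac{35}{3} + o + 5 E}{4} = \frac{35}{12} - \frac{5 E}{4} - \frac{o}{4}$)
$s{\left(-15,F \right)} - R{\left(-6,-19 \right)} = \left(\frac{35}{12} - - \frac{35}{2} - - \frac{15}{4}\right) - 2 \left(-6\right) = \left(\frac{35}{12} + \frac{35}{2} + \frac{15}{4}\right) - -12 = \frac{145}{6} + 12 = \frac{217}{6}$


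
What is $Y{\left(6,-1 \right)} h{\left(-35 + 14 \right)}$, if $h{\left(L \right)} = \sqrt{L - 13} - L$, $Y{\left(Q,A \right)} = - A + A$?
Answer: $0$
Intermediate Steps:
$Y{\left(Q,A \right)} = 0$
$h{\left(L \right)} = \sqrt{-13 + L} - L$
$Y{\left(6,-1 \right)} h{\left(-35 + 14 \right)} = 0 \left(\sqrt{-13 + \left(-35 + 14\right)} - \left(-35 + 14\right)\right) = 0 \left(\sqrt{-13 - 21} - -21\right) = 0 \left(\sqrt{-34} + 21\right) = 0 \left(i \sqrt{34} + 21\right) = 0 \left(21 + i \sqrt{34}\right) = 0$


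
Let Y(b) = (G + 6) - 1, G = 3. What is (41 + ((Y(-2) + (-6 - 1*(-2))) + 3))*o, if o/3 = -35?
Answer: -5040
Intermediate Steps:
o = -105 (o = 3*(-35) = -105)
Y(b) = 8 (Y(b) = (3 + 6) - 1 = 9 - 1 = 8)
(41 + ((Y(-2) + (-6 - 1*(-2))) + 3))*o = (41 + ((8 + (-6 - 1*(-2))) + 3))*(-105) = (41 + ((8 + (-6 + 2)) + 3))*(-105) = (41 + ((8 - 4) + 3))*(-105) = (41 + (4 + 3))*(-105) = (41 + 7)*(-105) = 48*(-105) = -5040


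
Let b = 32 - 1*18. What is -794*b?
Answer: -11116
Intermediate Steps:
b = 14 (b = 32 - 18 = 14)
-794*b = -794*14 = -11116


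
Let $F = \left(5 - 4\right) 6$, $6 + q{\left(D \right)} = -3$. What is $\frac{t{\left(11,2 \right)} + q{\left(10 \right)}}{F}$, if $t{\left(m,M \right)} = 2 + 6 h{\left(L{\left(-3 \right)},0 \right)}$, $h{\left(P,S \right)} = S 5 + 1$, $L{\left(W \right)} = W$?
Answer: $- \frac{1}{6} \approx -0.16667$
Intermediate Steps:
$q{\left(D \right)} = -9$ ($q{\left(D \right)} = -6 - 3 = -9$)
$F = 6$ ($F = 1 \cdot 6 = 6$)
$h{\left(P,S \right)} = 1 + 5 S$ ($h{\left(P,S \right)} = 5 S + 1 = 1 + 5 S$)
$t{\left(m,M \right)} = 8$ ($t{\left(m,M \right)} = 2 + 6 \left(1 + 5 \cdot 0\right) = 2 + 6 \left(1 + 0\right) = 2 + 6 \cdot 1 = 2 + 6 = 8$)
$\frac{t{\left(11,2 \right)} + q{\left(10 \right)}}{F} = \frac{8 - 9}{6} = \left(-1\right) \frac{1}{6} = - \frac{1}{6}$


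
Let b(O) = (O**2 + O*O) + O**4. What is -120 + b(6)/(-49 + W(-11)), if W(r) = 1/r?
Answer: -2218/15 ≈ -147.87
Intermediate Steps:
b(O) = O**4 + 2*O**2 (b(O) = (O**2 + O**2) + O**4 = 2*O**2 + O**4 = O**4 + 2*O**2)
-120 + b(6)/(-49 + W(-11)) = -120 + (6**2*(2 + 6**2))/(-49 + 1/(-11)) = -120 + (36*(2 + 36))/(-49 - 1/11) = -120 + (36*38)/(-540/11) = -120 + 1368*(-11/540) = -120 - 418/15 = -2218/15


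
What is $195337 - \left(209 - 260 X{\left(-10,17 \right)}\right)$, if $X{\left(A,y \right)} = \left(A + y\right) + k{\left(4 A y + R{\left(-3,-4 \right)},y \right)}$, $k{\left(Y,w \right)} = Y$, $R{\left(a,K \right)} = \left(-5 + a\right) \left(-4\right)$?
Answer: $28468$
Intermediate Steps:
$R{\left(a,K \right)} = 20 - 4 a$
$X{\left(A,y \right)} = 32 + A + y + 4 A y$ ($X{\left(A,y \right)} = \left(A + y\right) + \left(4 A y + \left(20 - -12\right)\right) = \left(A + y\right) + \left(4 A y + \left(20 + 12\right)\right) = \left(A + y\right) + \left(4 A y + 32\right) = \left(A + y\right) + \left(32 + 4 A y\right) = 32 + A + y + 4 A y$)
$195337 - \left(209 - 260 X{\left(-10,17 \right)}\right) = 195337 - \left(209 - 260 \left(32 - 10 + 17 + 4 \left(-10\right) 17\right)\right) = 195337 - \left(209 - 260 \left(32 - 10 + 17 - 680\right)\right) = 195337 - \left(209 - -166660\right) = 195337 - \left(209 + 166660\right) = 195337 - 166869 = 28468$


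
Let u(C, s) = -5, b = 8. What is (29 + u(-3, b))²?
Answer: 576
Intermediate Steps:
(29 + u(-3, b))² = (29 - 5)² = 24² = 576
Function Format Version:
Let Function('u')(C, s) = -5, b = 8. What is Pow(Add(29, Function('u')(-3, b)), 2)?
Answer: 576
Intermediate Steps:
Pow(Add(29, Function('u')(-3, b)), 2) = Pow(Add(29, -5), 2) = Pow(24, 2) = 576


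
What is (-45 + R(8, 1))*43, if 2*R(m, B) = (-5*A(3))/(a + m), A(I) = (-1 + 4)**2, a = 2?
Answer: -8127/4 ≈ -2031.8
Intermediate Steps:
A(I) = 9 (A(I) = 3**2 = 9)
R(m, B) = -45/(2*(2 + m)) (R(m, B) = ((-5*9)/(2 + m))/2 = (-45/(2 + m))/2 = -45/(2*(2 + m)))
(-45 + R(8, 1))*43 = (-45 - 45/(4 + 2*8))*43 = (-45 - 45/(4 + 16))*43 = (-45 - 45/20)*43 = (-45 - 45*1/20)*43 = (-45 - 9/4)*43 = -189/4*43 = -8127/4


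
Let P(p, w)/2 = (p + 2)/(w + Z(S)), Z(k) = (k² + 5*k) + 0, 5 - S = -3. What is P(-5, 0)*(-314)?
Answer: 471/26 ≈ 18.115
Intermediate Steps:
S = 8 (S = 5 - 1*(-3) = 5 + 3 = 8)
Z(k) = k² + 5*k
P(p, w) = 2*(2 + p)/(104 + w) (P(p, w) = 2*((p + 2)/(w + 8*(5 + 8))) = 2*((2 + p)/(w + 8*13)) = 2*((2 + p)/(w + 104)) = 2*((2 + p)/(104 + w)) = 2*(2 + p)/(104 + w))
P(-5, 0)*(-314) = (2*(2 - 5)/(104 + 0))*(-314) = (2*(-3)/104)*(-314) = (2*(1/104)*(-3))*(-314) = -3/52*(-314) = 471/26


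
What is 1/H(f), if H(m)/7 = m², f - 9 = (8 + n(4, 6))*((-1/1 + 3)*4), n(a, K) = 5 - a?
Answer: 1/45927 ≈ 2.1774e-5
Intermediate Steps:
f = 81 (f = 9 + (8 + (5 - 1*4))*((-1/1 + 3)*4) = 9 + (8 + (5 - 4))*((-1*1 + 3)*4) = 9 + (8 + 1)*((-1 + 3)*4) = 9 + 9*(2*4) = 9 + 9*8 = 9 + 72 = 81)
H(m) = 7*m²
1/H(f) = 1/(7*81²) = 1/(7*6561) = 1/45927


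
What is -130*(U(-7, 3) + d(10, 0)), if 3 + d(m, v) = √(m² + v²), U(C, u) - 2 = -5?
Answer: -520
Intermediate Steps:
U(C, u) = -3 (U(C, u) = 2 - 5 = -3)
d(m, v) = -3 + √(m² + v²)
-130*(U(-7, 3) + d(10, 0)) = -130*(-3 + (-3 + √(10² + 0²))) = -130*(-3 + (-3 + √(100 + 0))) = -130*(-3 + (-3 + √100)) = -130*(-3 + (-3 + 10)) = -130*(-3 + 7) = -130*4 = -520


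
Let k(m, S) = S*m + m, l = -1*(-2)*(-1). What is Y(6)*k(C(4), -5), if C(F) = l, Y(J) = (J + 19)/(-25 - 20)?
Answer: -40/9 ≈ -4.4444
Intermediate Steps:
Y(J) = -19/45 - J/45 (Y(J) = (19 + J)/(-45) = (19 + J)*(-1/45) = -19/45 - J/45)
l = -2 (l = 2*(-1) = -2)
C(F) = -2
k(m, S) = m + S*m
Y(6)*k(C(4), -5) = (-19/45 - 1/45*6)*(-2*(1 - 5)) = (-19/45 - 2/15)*(-2*(-4)) = -5/9*8 = -40/9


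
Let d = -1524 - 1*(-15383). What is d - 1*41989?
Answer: -28130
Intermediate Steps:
d = 13859 (d = -1524 + 15383 = 13859)
d - 1*41989 = 13859 - 1*41989 = 13859 - 41989 = -28130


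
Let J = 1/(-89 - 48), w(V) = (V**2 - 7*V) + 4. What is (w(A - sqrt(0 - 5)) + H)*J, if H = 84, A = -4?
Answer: -127/137 - 15*I*sqrt(5)/137 ≈ -0.92701 - 0.24482*I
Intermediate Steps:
w(V) = 4 + V**2 - 7*V
J = -1/137 (J = 1/(-137) = -1/137 ≈ -0.0072993)
(w(A - sqrt(0 - 5)) + H)*J = ((4 + (-4 - sqrt(0 - 5))**2 - 7*(-4 - sqrt(0 - 5))) + 84)*(-1/137) = ((4 + (-4 - sqrt(-5))**2 - 7*(-4 - sqrt(-5))) + 84)*(-1/137) = ((4 + (-4 - I*sqrt(5))**2 - 7*(-4 - I*sqrt(5))) + 84)*(-1/137) = ((4 + (-4 - I*sqrt(5))**2 + (28 + 7*I*sqrt(5))) + 84)*(-1/137) = ((32 + (-4 - I*sqrt(5))**2 + 7*I*sqrt(5)) + 84)*(-1/137) = (116 + (-4 - I*sqrt(5))**2 + 7*I*sqrt(5))*(-1/137) = -116/137 - (-4 - I*sqrt(5))**2/137 - 7*I*sqrt(5)/137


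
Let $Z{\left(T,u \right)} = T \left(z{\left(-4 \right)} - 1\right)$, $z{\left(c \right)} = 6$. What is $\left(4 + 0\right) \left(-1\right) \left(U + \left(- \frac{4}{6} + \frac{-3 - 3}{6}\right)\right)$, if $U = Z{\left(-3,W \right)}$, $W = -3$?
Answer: $\frac{200}{3} \approx 66.667$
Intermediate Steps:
$Z{\left(T,u \right)} = 5 T$ ($Z{\left(T,u \right)} = T \left(6 - 1\right) = T 5 = 5 T$)
$U = -15$ ($U = 5 \left(-3\right) = -15$)
$\left(4 + 0\right) \left(-1\right) \left(U + \left(- \frac{4}{6} + \frac{-3 - 3}{6}\right)\right) = \left(4 + 0\right) \left(-1\right) \left(-15 + \left(- \frac{4}{6} + \frac{-3 - 3}{6}\right)\right) = 4 \left(-1\right) \left(-15 + \left(\left(-4\right) \frac{1}{6} + \left(-3 - 3\right) \frac{1}{6}\right)\right) = - 4 \left(-15 - \frac{5}{3}\right) = \left(-4\right) \left(- \frac{50}{3}\right) = \frac{200}{3}$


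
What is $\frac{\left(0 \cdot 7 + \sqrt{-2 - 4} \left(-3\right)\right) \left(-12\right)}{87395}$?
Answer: $\frac{36 i \sqrt{6}}{87395} \approx 0.001009 i$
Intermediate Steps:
$\frac{\left(0 \cdot 7 + \sqrt{-2 - 4} \left(-3\right)\right) \left(-12\right)}{87395} = \left(0 + \sqrt{-6} \left(-3\right)\right) \left(-12\right) \frac{1}{87395} = \left(0 + i \sqrt{6} \left(-3\right)\right) \left(-12\right) \frac{1}{87395} = \left(0 - 3 i \sqrt{6}\right) \left(-12\right) \frac{1}{87395} = - 3 i \sqrt{6} \left(-12\right) \frac{1}{87395} = 36 i \sqrt{6} \cdot \frac{1}{87395} = \frac{36 i \sqrt{6}}{87395}$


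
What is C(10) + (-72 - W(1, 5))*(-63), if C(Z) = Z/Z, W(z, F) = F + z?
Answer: 4915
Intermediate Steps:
C(Z) = 1
C(10) + (-72 - W(1, 5))*(-63) = 1 + (-72 - (5 + 1))*(-63) = 1 + (-72 - 1*6)*(-63) = 1 + (-72 - 6)*(-63) = 1 - 78*(-63) = 1 + 4914 = 4915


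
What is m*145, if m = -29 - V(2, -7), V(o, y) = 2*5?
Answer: -5655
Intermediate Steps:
V(o, y) = 10
m = -39 (m = -29 - 1*10 = -29 - 10 = -39)
m*145 = -39*145 = -5655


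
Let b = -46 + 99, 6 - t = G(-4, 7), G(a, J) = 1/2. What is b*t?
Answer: 583/2 ≈ 291.50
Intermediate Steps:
G(a, J) = 1/2
t = 11/2 (t = 6 - 1*1/2 = 6 - 1/2 = 11/2 ≈ 5.5000)
b = 53
b*t = 53*(11/2) = 583/2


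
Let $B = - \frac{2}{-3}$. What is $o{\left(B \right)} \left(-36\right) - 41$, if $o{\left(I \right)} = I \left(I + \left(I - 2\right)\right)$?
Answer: $-25$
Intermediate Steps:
$B = \frac{2}{3}$ ($B = \left(-2\right) \left(- \frac{1}{3}\right) = \frac{2}{3} \approx 0.66667$)
$o{\left(I \right)} = I \left(-2 + 2 I\right)$ ($o{\left(I \right)} = I \left(I + \left(-2 + I\right)\right) = I \left(-2 + 2 I\right)$)
$o{\left(B \right)} \left(-36\right) - 41 = 2 \cdot \frac{2}{3} \left(-1 + \frac{2}{3}\right) \left(-36\right) - 41 = 2 \cdot \frac{2}{3} \left(- \frac{1}{3}\right) \left(-36\right) - 41 = \left(- \frac{4}{9}\right) \left(-36\right) - 41 = 16 - 41 = -25$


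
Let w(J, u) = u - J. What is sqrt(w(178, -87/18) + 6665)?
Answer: sqrt(233358)/6 ≈ 80.512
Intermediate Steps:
sqrt(w(178, -87/18) + 6665) = sqrt((-87/18 - 1*178) + 6665) = sqrt((-87*1/18 - 178) + 6665) = sqrt((-29/6 - 178) + 6665) = sqrt(-1097/6 + 6665) = sqrt(38893/6) = sqrt(233358)/6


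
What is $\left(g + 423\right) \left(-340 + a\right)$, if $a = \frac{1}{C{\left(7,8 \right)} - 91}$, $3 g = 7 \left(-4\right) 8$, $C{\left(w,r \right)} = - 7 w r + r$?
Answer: $- \frac{1776511}{15} \approx -1.1843 \cdot 10^{5}$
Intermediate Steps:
$C{\left(w,r \right)} = r - 7 r w$ ($C{\left(w,r \right)} = - 7 r w + r = r - 7 r w$)
$g = - \frac{224}{3}$ ($g = \frac{7 \left(-4\right) 8}{3} = \frac{\left(-28\right) 8}{3} = \frac{1}{3} \left(-224\right) = - \frac{224}{3} \approx -74.667$)
$a = - \frac{1}{475}$ ($a = \frac{1}{8 \left(1 - 49\right) - 91} = \frac{1}{8 \left(-48\right) - 91} = \frac{1}{-384 - 91} = \frac{1}{-475} = - \frac{1}{475} \approx -0.0021053$)
$\left(g + 423\right) \left(-340 + a\right) = \left(- \frac{224}{3} + 423\right) \left(-340 - \frac{1}{475}\right) = \frac{1045}{3} \left(- \frac{161501}{475}\right) = - \frac{1776511}{15}$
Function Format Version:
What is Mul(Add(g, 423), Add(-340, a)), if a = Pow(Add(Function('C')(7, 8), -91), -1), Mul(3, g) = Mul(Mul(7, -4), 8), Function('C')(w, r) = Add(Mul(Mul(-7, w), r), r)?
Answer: Rational(-1776511, 15) ≈ -1.1843e+5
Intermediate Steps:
Function('C')(w, r) = Add(r, Mul(-7, r, w)) (Function('C')(w, r) = Add(Mul(-7, r, w), r) = Add(r, Mul(-7, r, w)))
g = Rational(-224, 3) (g = Mul(Rational(1, 3), Mul(Mul(7, -4), 8)) = Mul(Rational(1, 3), Mul(-28, 8)) = Mul(Rational(1, 3), -224) = Rational(-224, 3) ≈ -74.667)
a = Rational(-1, 475) (a = Pow(Add(Mul(8, Add(1, Mul(-7, 7))), -91), -1) = Pow(Add(Mul(8, Add(1, -49)), -91), -1) = Pow(Add(Mul(8, -48), -91), -1) = Pow(Add(-384, -91), -1) = Pow(-475, -1) = Rational(-1, 475) ≈ -0.0021053)
Mul(Add(g, 423), Add(-340, a)) = Mul(Add(Rational(-224, 3), 423), Add(-340, Rational(-1, 475))) = Mul(Rational(1045, 3), Rational(-161501, 475)) = Rational(-1776511, 15)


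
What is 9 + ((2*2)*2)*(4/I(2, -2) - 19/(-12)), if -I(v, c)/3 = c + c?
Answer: 73/3 ≈ 24.333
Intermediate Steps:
I(v, c) = -6*c (I(v, c) = -3*(c + c) = -6*c)
9 + ((2*2)*2)*(4/I(2, -2) - 19/(-12)) = 9 + ((2*2)*2)*(4/((-6*(-2))) - 19/(-12)) = 9 + (4*2)*(4/12 - 19*(-1/12)) = 9 + 8*(4*(1/12) + 19/12) = 9 + 8*(⅓ + 19/12) = 9 + 8*(23/12) = 9 + 46/3 = 73/3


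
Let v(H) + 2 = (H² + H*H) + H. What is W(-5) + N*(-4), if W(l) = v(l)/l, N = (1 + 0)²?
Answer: -63/5 ≈ -12.600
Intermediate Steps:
v(H) = -2 + H + 2*H² (v(H) = -2 + ((H² + H*H) + H) = -2 + ((H² + H²) + H) = -2 + (2*H² + H) = -2 + (H + 2*H²) = -2 + H + 2*H²)
N = 1 (N = 1² = 1)
W(l) = (-2 + l + 2*l²)/l
W(-5) + N*(-4) = (1 - 2/(-5) + 2*(-5)) + 1*(-4) = (1 - 2*(-⅕) - 10) - 4 = (1 + ⅖ - 10) - 4 = -43/5 - 4 = -63/5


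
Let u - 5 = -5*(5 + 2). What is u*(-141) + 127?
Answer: 4357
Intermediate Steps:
u = -30 (u = 5 - 5*(5 + 2) = 5 - 5*7 = 5 - 35 = -30)
u*(-141) + 127 = -30*(-141) + 127 = 4230 + 127 = 4357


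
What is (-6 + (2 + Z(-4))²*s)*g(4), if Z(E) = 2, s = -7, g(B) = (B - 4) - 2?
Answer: 236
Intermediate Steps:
g(B) = -6 + B (g(B) = (-4 + B) - 2 = -6 + B)
(-6 + (2 + Z(-4))²*s)*g(4) = (-6 + (2 + 2)²*(-7))*(-6 + 4) = (-6 + 4²*(-7))*(-2) = (-6 + 16*(-7))*(-2) = (-6 - 112)*(-2) = -118*(-2) = 236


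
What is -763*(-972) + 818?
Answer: 742454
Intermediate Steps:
-763*(-972) + 818 = 741636 + 818 = 742454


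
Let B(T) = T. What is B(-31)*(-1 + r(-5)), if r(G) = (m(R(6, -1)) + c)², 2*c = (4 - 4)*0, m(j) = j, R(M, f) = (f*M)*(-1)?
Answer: -1085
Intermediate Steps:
R(M, f) = -M*f (R(M, f) = (M*f)*(-1) = -M*f)
c = 0 (c = ((4 - 4)*0)/2 = (0*0)/2 = (½)*0 = 0)
r(G) = 36 (r(G) = (-1*6*(-1) + 0)² = (6 + 0)² = 6² = 36)
B(-31)*(-1 + r(-5)) = -31*(-1 + 36) = -31*35 = -1085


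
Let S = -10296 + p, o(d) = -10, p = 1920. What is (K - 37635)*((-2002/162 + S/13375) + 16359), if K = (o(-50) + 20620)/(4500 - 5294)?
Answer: -3530297614413488/5734665 ≈ -6.1561e+8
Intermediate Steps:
S = -8376 (S = -10296 + 1920 = -8376)
K = -10305/397 (K = (-10 + 20620)/(4500 - 5294) = 20610/(-794) = 20610*(-1/794) = -10305/397 ≈ -25.957)
(K - 37635)*((-2002/162 + S/13375) + 16359) = (-10305/397 - 37635)*((-2002/162 - 8376/13375) + 16359) = -14951400*((-2002*1/162 - 8376*1/13375) + 16359)/397 = -14951400*((-1001/81 - 8376/13375) + 16359)/397 = -14951400*(-14066831/1083375 + 16359)/397 = -14951400/397*17708864794/1083375 = -3530297614413488/5734665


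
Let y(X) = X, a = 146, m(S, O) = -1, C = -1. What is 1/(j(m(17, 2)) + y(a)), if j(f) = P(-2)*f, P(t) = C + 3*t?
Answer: 1/153 ≈ 0.0065359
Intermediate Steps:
P(t) = -1 + 3*t
j(f) = -7*f (j(f) = (-1 + 3*(-2))*f = (-1 - 6)*f = -7*f)
1/(j(m(17, 2)) + y(a)) = 1/(-7*(-1) + 146) = 1/(7 + 146) = 1/153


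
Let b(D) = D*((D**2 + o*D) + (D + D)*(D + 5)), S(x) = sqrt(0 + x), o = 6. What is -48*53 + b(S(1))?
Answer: -2525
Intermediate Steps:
S(x) = sqrt(x)
b(D) = D*(D**2 + 6*D + 2*D*(5 + D)) (b(D) = D*((D**2 + 6*D) + (D + D)*(D + 5)) = D*((D**2 + 6*D) + (2*D)*(5 + D)) = D*((D**2 + 6*D) + 2*D*(5 + D)) = D*(D**2 + 6*D + 2*D*(5 + D)))
-48*53 + b(S(1)) = -48*53 + (sqrt(1))**2*(16 + 3*sqrt(1)) = -2544 + 1**2*(16 + 3*1) = -2544 + 1*(16 + 3) = -2544 + 1*19 = -2544 + 19 = -2525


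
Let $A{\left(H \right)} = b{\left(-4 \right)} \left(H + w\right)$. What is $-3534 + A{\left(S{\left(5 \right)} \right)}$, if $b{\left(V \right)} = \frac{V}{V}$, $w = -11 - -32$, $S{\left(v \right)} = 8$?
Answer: $-3505$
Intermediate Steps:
$w = 21$ ($w = -11 + 32 = 21$)
$b{\left(V \right)} = 1$
$A{\left(H \right)} = 21 + H$ ($A{\left(H \right)} = 1 \left(H + 21\right) = 1 \left(21 + H\right) = 21 + H$)
$-3534 + A{\left(S{\left(5 \right)} \right)} = -3534 + \left(21 + 8\right) = -3534 + 29 = -3505$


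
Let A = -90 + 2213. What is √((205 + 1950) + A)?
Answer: √4278 ≈ 65.406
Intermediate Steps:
A = 2123
√((205 + 1950) + A) = √((205 + 1950) + 2123) = √(2155 + 2123) = √4278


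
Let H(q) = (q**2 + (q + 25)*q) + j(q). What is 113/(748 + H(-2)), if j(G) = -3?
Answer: 113/703 ≈ 0.16074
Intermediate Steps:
H(q) = -3 + q**2 + q*(25 + q) (H(q) = (q**2 + (q + 25)*q) - 3 = (q**2 + (25 + q)*q) - 3 = (q**2 + q*(25 + q)) - 3 = -3 + q**2 + q*(25 + q))
113/(748 + H(-2)) = 113/(748 + (-3 + 2*(-2)**2 + 25*(-2))) = 113/(748 + (-3 + 2*4 - 50)) = 113/(748 + (-3 + 8 - 50)) = 113/(748 - 45) = 113/703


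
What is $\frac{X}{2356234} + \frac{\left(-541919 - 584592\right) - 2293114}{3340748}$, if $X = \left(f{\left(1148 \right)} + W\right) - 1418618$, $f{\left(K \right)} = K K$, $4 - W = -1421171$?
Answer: $- \frac{1823054623711}{3935792011516} \approx -0.4632$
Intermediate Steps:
$W = 1421175$ ($W = 4 - -1421171 = 4 + 1421171 = 1421175$)
$f{\left(K \right)} = K^{2}$
$X = 1320461$ ($X = \left(1148^{2} + 1421175\right) - 1418618 = \left(1317904 + 1421175\right) - 1418618 = 2739079 - 1418618 = 1320461$)
$\frac{X}{2356234} + \frac{\left(-541919 - 584592\right) - 2293114}{3340748} = \frac{1320461}{2356234} + \frac{\left(-541919 - 584592\right) - 2293114}{3340748} = 1320461 \cdot \frac{1}{2356234} + \left(-1126511 - 2293114\right) \frac{1}{3340748} = \frac{1320461}{2356234} - \frac{3419625}{3340748} = - \frac{1823054623711}{3935792011516}$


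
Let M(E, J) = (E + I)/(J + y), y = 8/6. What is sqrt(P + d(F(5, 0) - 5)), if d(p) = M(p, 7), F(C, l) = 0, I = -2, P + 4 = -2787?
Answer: 2*I*sqrt(17449)/5 ≈ 52.838*I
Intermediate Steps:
P = -2791 (P = -4 - 2787 = -2791)
y = 4/3 (y = 8*(1/6) = 4/3 ≈ 1.3333)
M(E, J) = (-2 + E)/(4/3 + J) (M(E, J) = (E - 2)/(J + 4/3) = (-2 + E)/(4/3 + J))
d(p) = -6/25 + 3*p/25 (d(p) = 3*(-2 + p)/(4 + 3*7) = 3*(-2 + p)/(4 + 21) = 3*(-2 + p)/25 = 3*(1/25)*(-2 + p) = -6/25 + 3*p/25)
sqrt(P + d(F(5, 0) - 5)) = sqrt(-2791 + (-6/25 + 3*(0 - 5)/25)) = sqrt(-2791 + (-6/25 + (3/25)*(-5))) = sqrt(-2791 + (-6/25 - 3/5)) = sqrt(-2791 - 21/25) = sqrt(-69796/25) = 2*I*sqrt(17449)/5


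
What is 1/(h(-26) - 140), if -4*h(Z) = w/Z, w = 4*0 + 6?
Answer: -52/7277 ≈ -0.0071458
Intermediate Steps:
w = 6 (w = 0 + 6 = 6)
h(Z) = -3/(2*Z)
1/(h(-26) - 140) = 1/(-3/2/(-26) - 140) = 1/(-3/2*(-1/26) - 140) = 1/(3/52 - 140) = 1/(-7277/52) = -52/7277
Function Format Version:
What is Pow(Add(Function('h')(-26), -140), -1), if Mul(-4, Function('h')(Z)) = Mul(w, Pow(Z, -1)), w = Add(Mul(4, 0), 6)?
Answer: Rational(-52, 7277) ≈ -0.0071458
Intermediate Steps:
w = 6 (w = Add(0, 6) = 6)
Function('h')(Z) = Mul(Rational(-3, 2), Pow(Z, -1)) (Function('h')(Z) = Mul(Rational(-1, 4), Mul(6, Pow(Z, -1))) = Mul(Rational(-3, 2), Pow(Z, -1)))
Pow(Add(Function('h')(-26), -140), -1) = Pow(Add(Mul(Rational(-3, 2), Pow(-26, -1)), -140), -1) = Pow(Add(Mul(Rational(-3, 2), Rational(-1, 26)), -140), -1) = Pow(Add(Rational(3, 52), -140), -1) = Pow(Rational(-7277, 52), -1) = Rational(-52, 7277)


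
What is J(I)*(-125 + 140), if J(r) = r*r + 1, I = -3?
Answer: 150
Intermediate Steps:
J(r) = 1 + r² (J(r) = r² + 1 = 1 + r²)
J(I)*(-125 + 140) = (1 + (-3)²)*(-125 + 140) = (1 + 9)*15 = 10*15 = 150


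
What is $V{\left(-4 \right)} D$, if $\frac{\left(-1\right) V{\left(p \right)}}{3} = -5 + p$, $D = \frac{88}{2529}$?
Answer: $\frac{264}{281} \approx 0.9395$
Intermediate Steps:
$D = \frac{88}{2529}$ ($D = 88 \cdot \frac{1}{2529} = \frac{88}{2529} \approx 0.034796$)
$V{\left(p \right)} = 15 - 3 p$ ($V{\left(p \right)} = - 3 \left(-5 + p\right) = 15 - 3 p$)
$V{\left(-4 \right)} D = \left(15 - -12\right) \frac{88}{2529} = \left(15 + 12\right) \frac{88}{2529} = 27 \cdot \frac{88}{2529} = \frac{264}{281}$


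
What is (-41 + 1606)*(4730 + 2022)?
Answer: 10566880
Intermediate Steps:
(-41 + 1606)*(4730 + 2022) = 1565*6752 = 10566880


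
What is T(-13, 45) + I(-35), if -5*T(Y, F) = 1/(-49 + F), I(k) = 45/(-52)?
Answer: -53/65 ≈ -0.81538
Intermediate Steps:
I(k) = -45/52 (I(k) = 45*(-1/52) = -45/52)
T(Y, F) = -1/(5*(-49 + F))
T(-13, 45) + I(-35) = -1/(-245 + 5*45) - 45/52 = -1/(-245 + 225) - 45/52 = -1/(-20) - 45/52 = -1*(-1/20) - 45/52 = 1/20 - 45/52 = -53/65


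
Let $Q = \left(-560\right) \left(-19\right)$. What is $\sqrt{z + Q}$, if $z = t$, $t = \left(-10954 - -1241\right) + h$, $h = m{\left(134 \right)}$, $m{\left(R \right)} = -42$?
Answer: $\sqrt{885} \approx 29.749$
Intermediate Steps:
$Q = 10640$
$h = -42$
$t = -9755$ ($t = \left(-10954 - -1241\right) - 42 = \left(-10954 + 1241\right) - 42 = -9713 - 42 = -9755$)
$z = -9755$
$\sqrt{z + Q} = \sqrt{-9755 + 10640} = \sqrt{885}$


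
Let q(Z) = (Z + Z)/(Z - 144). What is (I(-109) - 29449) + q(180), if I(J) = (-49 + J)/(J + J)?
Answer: -3208772/109 ≈ -29438.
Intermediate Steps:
I(J) = (-49 + J)/(2*J) (I(J) = (-49 + J)/((2*J)) = (-49 + J)*(1/(2*J)) = (-49 + J)/(2*J))
q(Z) = 2*Z/(-144 + Z) (q(Z) = (2*Z)/(-144 + Z) = 2*Z/(-144 + Z))
(I(-109) - 29449) + q(180) = ((1/2)*(-49 - 109)/(-109) - 29449) + 2*180/(-144 + 180) = ((1/2)*(-1/109)*(-158) - 29449) + 2*180/36 = (79/109 - 29449) + 2*180*(1/36) = -3209862/109 + 10 = -3208772/109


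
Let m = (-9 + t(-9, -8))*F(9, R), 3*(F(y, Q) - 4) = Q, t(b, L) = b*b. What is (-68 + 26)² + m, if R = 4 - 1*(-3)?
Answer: 2220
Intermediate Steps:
t(b, L) = b²
R = 7 (R = 4 + 3 = 7)
F(y, Q) = 4 + Q/3
m = 456 (m = (-9 + (-9)²)*(4 + (⅓)*7) = (-9 + 81)*(4 + 7/3) = 72*(19/3) = 456)
(-68 + 26)² + m = (-68 + 26)² + 456 = (-42)² + 456 = 1764 + 456 = 2220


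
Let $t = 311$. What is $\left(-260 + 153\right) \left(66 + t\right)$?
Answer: $-40339$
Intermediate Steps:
$\left(-260 + 153\right) \left(66 + t\right) = \left(-260 + 153\right) \left(66 + 311\right) = \left(-107\right) 377 = -40339$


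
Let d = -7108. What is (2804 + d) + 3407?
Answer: -897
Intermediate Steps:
(2804 + d) + 3407 = (2804 - 7108) + 3407 = -4304 + 3407 = -897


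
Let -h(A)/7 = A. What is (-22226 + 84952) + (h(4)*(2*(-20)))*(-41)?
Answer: 16806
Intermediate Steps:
h(A) = -7*A
(-22226 + 84952) + (h(4)*(2*(-20)))*(-41) = (-22226 + 84952) + ((-7*4)*(2*(-20)))*(-41) = 62726 - 28*(-40)*(-41) = 62726 + 1120*(-41) = 62726 - 45920 = 16806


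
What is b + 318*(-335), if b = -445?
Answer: -106975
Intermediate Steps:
b + 318*(-335) = -445 + 318*(-335) = -445 - 106530 = -106975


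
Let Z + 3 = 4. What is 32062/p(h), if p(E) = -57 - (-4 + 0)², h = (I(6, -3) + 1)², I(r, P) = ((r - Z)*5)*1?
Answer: -32062/73 ≈ -439.21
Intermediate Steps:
Z = 1 (Z = -3 + 4 = 1)
I(r, P) = -5 + 5*r (I(r, P) = ((r - 1*1)*5)*1 = ((r - 1)*5)*1 = ((-1 + r)*5)*1 = (-5 + 5*r)*1 = -5 + 5*r)
h = 676 (h = ((-5 + 5*6) + 1)² = ((-5 + 30) + 1)² = (25 + 1)² = 26² = 676)
p(E) = -73 (p(E) = -57 - 1*(-4)² = -57 - 1*16 = -57 - 16 = -73)
32062/p(h) = 32062/(-73) = 32062*(-1/73) = -32062/73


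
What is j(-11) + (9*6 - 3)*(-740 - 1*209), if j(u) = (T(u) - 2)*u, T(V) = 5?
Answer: -48432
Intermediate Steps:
j(u) = 3*u (j(u) = (5 - 2)*u = 3*u)
j(-11) + (9*6 - 3)*(-740 - 1*209) = 3*(-11) + (9*6 - 3)*(-740 - 1*209) = -33 + (54 - 3)*(-740 - 209) = -33 + 51*(-949) = -33 - 48399 = -48432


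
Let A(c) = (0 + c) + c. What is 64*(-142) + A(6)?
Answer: -9076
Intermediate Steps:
A(c) = 2*c (A(c) = c + c = 2*c)
64*(-142) + A(6) = 64*(-142) + 2*6 = -9088 + 12 = -9076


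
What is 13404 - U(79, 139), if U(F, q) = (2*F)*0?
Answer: 13404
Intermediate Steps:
U(F, q) = 0
13404 - U(79, 139) = 13404 - 1*0 = 13404 + 0 = 13404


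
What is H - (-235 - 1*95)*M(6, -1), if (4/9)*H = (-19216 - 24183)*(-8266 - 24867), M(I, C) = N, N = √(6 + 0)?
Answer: 12941451603/4 + 330*√6 ≈ 3.2354e+9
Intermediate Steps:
N = √6 ≈ 2.4495
M(I, C) = √6
H = 12941451603/4 (H = 9*((-19216 - 24183)*(-8266 - 24867))/4 = 9*(-43399*(-33133))/4 = (9/4)*1437939067 = 12941451603/4 ≈ 3.2354e+9)
H - (-235 - 1*95)*M(6, -1) = 12941451603/4 - (-235 - 1*95)*√6 = 12941451603/4 - (-235 - 95)*√6 = 12941451603/4 - (-330)*√6 = 12941451603/4 + 330*√6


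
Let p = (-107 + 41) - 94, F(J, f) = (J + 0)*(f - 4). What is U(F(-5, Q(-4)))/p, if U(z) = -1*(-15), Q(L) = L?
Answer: -3/32 ≈ -0.093750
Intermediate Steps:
F(J, f) = J*(-4 + f)
U(z) = 15
p = -160 (p = -66 - 94 = -160)
U(F(-5, Q(-4)))/p = 15/(-160) = 15*(-1/160) = -3/32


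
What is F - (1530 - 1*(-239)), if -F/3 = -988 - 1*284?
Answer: 2047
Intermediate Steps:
F = 3816 (F = -3*(-988 - 1*284) = -3*(-988 - 284) = -3*(-1272) = 3816)
F - (1530 - 1*(-239)) = 3816 - (1530 - 1*(-239)) = 3816 - (1530 + 239) = 3816 - 1*1769 = 3816 - 1769 = 2047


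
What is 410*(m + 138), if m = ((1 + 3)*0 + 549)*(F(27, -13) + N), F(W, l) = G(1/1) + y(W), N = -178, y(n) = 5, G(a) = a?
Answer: -38658900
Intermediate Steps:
F(W, l) = 6 (F(W, l) = 1/1 + 5 = 1*1 + 5 = 1 + 5 = 6)
m = -94428 (m = ((1 + 3)*0 + 549)*(6 - 178) = (4*0 + 549)*(-172) = (0 + 549)*(-172) = 549*(-172) = -94428)
410*(m + 138) = 410*(-94428 + 138) = 410*(-94290) = -38658900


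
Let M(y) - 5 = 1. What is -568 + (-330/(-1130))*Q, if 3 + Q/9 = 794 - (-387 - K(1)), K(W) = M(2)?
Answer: 287464/113 ≈ 2543.9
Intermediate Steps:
M(y) = 6 (M(y) = 5 + 1 = 6)
K(W) = 6
Q = 10656 (Q = -27 + 9*(794 - (-387 - 1*6)) = -27 + 9*(794 - (-387 - 6)) = -27 + 9*(794 - 1*(-393)) = -27 + 9*(794 + 393) = -27 + 9*1187 = -27 + 10683 = 10656)
-568 + (-330/(-1130))*Q = -568 - 330/(-1130)*10656 = -568 - 330*(-1/1130)*10656 = -568 + (33/113)*10656 = -568 + 351648/113 = 287464/113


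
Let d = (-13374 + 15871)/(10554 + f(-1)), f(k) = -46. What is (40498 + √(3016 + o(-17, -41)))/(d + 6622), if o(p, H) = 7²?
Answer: 425552984/69586473 + 10508*√3065/69586473 ≈ 6.1238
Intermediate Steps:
o(p, H) = 49
d = 2497/10508 (d = (-13374 + 15871)/(10554 - 46) = 2497/10508 ≈ 0.23763)
(40498 + √(3016 + o(-17, -41)))/(d + 6622) = (40498 + √(3016 + 49))/(2497/10508 + 6622) = (40498 + √3065)/(69586473/10508) = (40498 + √3065)*(10508/69586473) = 425552984/69586473 + 10508*√3065/69586473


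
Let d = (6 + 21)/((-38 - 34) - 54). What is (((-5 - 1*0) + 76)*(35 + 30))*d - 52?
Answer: -14573/14 ≈ -1040.9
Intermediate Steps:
d = -3/14 (d = 27/(-72 - 54) = 27/(-126) = 27*(-1/126) = -3/14 ≈ -0.21429)
(((-5 - 1*0) + 76)*(35 + 30))*d - 52 = (((-5 - 1*0) + 76)*(35 + 30))*(-3/14) - 52 = (((-5 + 0) + 76)*65)*(-3/14) - 52 = ((-5 + 76)*65)*(-3/14) - 52 = (71*65)*(-3/14) - 52 = 4615*(-3/14) - 52 = -13845/14 - 52 = -14573/14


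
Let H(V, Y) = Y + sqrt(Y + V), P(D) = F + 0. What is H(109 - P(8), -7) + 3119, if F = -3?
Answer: 3112 + sqrt(105) ≈ 3122.2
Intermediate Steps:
P(D) = -3 (P(D) = -3 + 0 = -3)
H(V, Y) = Y + sqrt(V + Y)
H(109 - P(8), -7) + 3119 = (-7 + sqrt((109 - 1*(-3)) - 7)) + 3119 = (-7 + sqrt((109 + 3) - 7)) + 3119 = (-7 + sqrt(112 - 7)) + 3119 = (-7 + sqrt(105)) + 3119 = 3112 + sqrt(105)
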